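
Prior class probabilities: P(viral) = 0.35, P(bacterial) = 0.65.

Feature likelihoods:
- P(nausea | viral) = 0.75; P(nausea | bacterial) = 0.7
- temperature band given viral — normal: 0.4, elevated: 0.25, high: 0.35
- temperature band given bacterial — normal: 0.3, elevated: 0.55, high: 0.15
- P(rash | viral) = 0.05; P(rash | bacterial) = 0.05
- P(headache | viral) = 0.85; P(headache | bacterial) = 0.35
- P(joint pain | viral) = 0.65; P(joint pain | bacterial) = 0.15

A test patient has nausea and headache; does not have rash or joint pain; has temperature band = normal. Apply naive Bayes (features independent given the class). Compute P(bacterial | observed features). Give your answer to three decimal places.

0.565

viral: 0.35 × 0.75 × 0.4 × (1−0.05) × 0.85 × (1−0.65) = 0.029675625
bacterial: 0.65 × 0.7 × 0.3 × (1−0.05) × 0.35 × (1−0.15) = 0.0385783125
P(bacterial | x) = 0.0385783125 / 0.0682539375 ≈ 0.565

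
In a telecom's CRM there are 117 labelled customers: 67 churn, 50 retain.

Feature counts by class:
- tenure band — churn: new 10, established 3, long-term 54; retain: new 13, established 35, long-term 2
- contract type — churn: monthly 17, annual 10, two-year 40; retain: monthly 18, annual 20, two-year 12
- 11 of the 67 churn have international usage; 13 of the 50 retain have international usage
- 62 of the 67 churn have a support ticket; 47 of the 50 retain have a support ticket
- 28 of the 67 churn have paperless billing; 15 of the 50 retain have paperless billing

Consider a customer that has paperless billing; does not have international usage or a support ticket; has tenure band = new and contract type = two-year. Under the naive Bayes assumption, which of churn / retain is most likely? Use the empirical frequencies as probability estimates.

churn

churn: (67/117) × (10/67) × (40/67) × (56/67) × (5/67) × (28/67) ≈ 0.00133012
retain: (50/117) × (13/50) × (12/50) × (37/50) × (3/50) × (15/50) = 0.0003552
Highest score → churn.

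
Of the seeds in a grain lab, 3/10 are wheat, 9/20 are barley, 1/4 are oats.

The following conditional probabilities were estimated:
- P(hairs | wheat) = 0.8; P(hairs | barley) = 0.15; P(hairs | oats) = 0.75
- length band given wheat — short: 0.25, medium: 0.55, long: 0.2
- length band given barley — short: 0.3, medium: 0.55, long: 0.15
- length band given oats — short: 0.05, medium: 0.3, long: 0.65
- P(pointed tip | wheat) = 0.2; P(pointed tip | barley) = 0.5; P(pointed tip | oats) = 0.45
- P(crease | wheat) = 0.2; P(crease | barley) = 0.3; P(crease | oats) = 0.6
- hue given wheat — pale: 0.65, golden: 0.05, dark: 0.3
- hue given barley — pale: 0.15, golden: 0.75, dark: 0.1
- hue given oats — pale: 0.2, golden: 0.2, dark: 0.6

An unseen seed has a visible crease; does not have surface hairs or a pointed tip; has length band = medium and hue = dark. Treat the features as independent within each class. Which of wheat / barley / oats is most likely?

oats

wheat: 0.3 × (1−0.8) × 0.55 × (1−0.2) × 0.2 × 0.3 = 0.001584
barley: 0.45 × (1−0.15) × 0.55 × (1−0.5) × 0.3 × 0.1 = 0.003155625
oats: 0.25 × (1−0.75) × 0.3 × (1−0.45) × 0.6 × 0.6 = 0.0037125
Highest score → oats.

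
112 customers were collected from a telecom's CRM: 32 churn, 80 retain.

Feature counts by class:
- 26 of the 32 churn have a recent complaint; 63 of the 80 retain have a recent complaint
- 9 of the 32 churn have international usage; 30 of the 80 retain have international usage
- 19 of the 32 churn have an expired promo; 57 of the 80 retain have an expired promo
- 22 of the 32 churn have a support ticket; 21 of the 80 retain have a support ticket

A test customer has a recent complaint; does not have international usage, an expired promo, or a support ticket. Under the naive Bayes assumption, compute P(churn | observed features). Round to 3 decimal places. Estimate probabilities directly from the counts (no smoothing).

churn: (32/112) × (26/32) × (23/32) × (13/32) × (10/32) ≈ 0.0211825
retain: (80/112) × (63/80) × (50/80) × (23/80) × (59/80) = 0.074542236328125
P(churn | x) = 0.0211825 / 0.095724736328125 ≈ 0.221

0.221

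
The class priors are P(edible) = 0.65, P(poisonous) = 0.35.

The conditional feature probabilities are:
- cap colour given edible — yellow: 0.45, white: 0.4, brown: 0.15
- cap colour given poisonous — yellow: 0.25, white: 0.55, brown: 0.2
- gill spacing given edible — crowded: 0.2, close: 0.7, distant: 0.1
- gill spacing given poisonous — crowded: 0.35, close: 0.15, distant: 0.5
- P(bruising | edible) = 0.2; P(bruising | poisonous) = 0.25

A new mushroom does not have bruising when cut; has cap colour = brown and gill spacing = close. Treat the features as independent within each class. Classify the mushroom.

edible: 0.65 × 0.15 × 0.7 × (1−0.2) = 0.0546
poisonous: 0.35 × 0.2 × 0.15 × (1−0.25) = 0.007875
Highest score → edible.

edible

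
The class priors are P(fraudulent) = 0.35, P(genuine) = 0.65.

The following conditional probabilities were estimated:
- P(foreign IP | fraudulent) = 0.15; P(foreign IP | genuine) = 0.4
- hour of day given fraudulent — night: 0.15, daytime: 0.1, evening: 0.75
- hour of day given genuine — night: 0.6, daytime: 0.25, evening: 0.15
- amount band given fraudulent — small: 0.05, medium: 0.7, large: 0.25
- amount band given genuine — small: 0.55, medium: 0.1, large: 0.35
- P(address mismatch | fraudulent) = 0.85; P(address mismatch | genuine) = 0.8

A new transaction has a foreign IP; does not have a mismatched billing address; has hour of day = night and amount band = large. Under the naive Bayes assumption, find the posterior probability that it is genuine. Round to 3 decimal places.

0.974

fraudulent: 0.35 × 0.15 × 0.15 × 0.25 × (1−0.85) = 0.0002953125
genuine: 0.65 × 0.4 × 0.6 × 0.35 × (1−0.8) = 0.01092
P(genuine | x) = 0.01092 / 0.0112153125 ≈ 0.974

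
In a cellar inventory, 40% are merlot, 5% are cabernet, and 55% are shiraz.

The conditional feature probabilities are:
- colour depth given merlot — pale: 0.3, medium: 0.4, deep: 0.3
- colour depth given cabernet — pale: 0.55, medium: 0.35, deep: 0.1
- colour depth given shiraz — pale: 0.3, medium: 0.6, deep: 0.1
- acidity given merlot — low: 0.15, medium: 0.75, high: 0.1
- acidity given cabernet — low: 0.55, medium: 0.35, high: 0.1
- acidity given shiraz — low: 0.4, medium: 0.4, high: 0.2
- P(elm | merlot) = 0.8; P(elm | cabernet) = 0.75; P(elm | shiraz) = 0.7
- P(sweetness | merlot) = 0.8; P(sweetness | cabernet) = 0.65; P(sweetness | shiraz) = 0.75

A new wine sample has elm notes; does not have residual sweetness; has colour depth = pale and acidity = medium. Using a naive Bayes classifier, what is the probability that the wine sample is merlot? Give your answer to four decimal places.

merlot: 0.4 × 0.3 × 0.75 × 0.8 × (1−0.8) = 0.0144
cabernet: 0.05 × 0.55 × 0.35 × 0.75 × (1−0.65) = 0.0025265625
shiraz: 0.55 × 0.3 × 0.4 × 0.7 × (1−0.75) = 0.01155
P(merlot | x) = 0.0144 / 0.0284765625 ≈ 0.5057

0.5057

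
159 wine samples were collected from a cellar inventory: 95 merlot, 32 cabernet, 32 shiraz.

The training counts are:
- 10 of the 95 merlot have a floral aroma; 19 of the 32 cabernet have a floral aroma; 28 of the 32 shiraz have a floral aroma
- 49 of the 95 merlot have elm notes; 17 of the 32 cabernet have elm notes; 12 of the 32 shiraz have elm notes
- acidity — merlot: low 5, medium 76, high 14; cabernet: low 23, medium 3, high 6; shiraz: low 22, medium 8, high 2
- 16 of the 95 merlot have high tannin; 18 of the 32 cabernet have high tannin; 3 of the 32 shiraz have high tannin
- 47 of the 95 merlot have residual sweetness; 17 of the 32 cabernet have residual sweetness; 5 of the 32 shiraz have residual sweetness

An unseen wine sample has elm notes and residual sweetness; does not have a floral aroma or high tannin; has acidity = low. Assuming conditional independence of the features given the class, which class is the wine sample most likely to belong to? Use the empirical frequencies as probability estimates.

merlot: (95/159) × (85/95) × (49/95) × (5/95) × (79/95) × (47/95) ≈ 0.00597061
cabernet: (32/159) × (13/32) × (17/32) × (23/32) × (14/32) × (17/32) ≈ 0.00725605
shiraz: (32/159) × (4/32) × (12/32) × (22/32) × (29/32) × (5/32) ≈ 0.000918406
Highest score → cabernet.

cabernet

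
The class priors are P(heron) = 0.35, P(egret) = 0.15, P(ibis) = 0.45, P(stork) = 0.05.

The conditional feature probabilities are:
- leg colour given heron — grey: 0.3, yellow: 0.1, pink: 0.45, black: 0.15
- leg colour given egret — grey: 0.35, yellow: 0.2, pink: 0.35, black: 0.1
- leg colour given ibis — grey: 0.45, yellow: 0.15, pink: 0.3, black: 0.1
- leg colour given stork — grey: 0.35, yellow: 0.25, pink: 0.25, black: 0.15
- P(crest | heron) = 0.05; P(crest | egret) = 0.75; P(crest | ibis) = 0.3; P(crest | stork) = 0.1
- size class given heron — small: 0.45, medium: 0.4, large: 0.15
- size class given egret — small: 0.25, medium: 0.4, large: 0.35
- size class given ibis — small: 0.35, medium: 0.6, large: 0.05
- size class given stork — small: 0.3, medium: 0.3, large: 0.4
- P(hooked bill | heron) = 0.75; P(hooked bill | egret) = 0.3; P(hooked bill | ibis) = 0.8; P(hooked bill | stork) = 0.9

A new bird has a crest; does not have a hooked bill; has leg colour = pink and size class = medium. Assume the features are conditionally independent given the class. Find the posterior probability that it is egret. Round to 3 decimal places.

heron: 0.35 × 0.45 × 0.05 × 0.4 × (1−0.75) = 0.0007875
egret: 0.15 × 0.35 × 0.75 × 0.4 × (1−0.3) = 0.011025
ibis: 0.45 × 0.3 × 0.3 × 0.6 × (1−0.8) = 0.00486
stork: 0.05 × 0.25 × 0.1 × 0.3 × (1−0.9) = 0.0000375
P(egret | x) = 0.011025 / 0.01671 ≈ 0.660

0.660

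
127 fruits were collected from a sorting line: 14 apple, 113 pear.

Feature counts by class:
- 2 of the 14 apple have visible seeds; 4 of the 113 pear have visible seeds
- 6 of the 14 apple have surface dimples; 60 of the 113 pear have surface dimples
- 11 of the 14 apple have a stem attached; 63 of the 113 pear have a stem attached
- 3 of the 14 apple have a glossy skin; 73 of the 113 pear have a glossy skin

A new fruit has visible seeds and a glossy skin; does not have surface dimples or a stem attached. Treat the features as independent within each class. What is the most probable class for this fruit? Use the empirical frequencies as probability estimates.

pear

apple: (14/127) × (2/14) × (8/14) × (3/14) × (3/14) ≈ 0.000413214
pear: (113/127) × (4/113) × (53/113) × (50/113) × (73/113) ≈ 0.00422269
Highest score → pear.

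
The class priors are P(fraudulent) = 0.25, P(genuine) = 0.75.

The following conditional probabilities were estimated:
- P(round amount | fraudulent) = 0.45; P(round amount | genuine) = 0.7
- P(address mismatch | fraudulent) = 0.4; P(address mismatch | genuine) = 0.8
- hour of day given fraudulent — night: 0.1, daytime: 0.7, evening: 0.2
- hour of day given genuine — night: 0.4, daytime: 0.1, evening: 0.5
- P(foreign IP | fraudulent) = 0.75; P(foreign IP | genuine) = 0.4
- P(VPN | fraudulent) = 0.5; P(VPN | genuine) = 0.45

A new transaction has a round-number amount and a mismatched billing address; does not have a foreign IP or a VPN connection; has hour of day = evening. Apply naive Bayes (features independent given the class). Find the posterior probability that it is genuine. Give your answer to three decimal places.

0.984

fraudulent: 0.25 × 0.45 × 0.4 × 0.2 × (1−0.75) × (1−0.5) = 0.001125
genuine: 0.75 × 0.7 × 0.8 × 0.5 × (1−0.4) × (1−0.45) = 0.0693
P(genuine | x) = 0.0693 / 0.070425 ≈ 0.984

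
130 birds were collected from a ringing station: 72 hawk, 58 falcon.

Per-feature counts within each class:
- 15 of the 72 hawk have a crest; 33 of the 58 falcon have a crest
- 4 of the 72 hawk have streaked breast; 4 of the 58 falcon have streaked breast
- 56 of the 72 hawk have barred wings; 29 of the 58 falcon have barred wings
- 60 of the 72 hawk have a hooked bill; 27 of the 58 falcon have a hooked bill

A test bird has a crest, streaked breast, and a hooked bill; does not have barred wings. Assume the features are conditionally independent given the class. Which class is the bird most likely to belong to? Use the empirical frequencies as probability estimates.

hawk: (72/130) × (15/72) × (4/72) × (16/72) × (60/72) ≈ 0.00118708
falcon: (58/130) × (33/58) × (4/58) × (29/58) × (27/58) ≈ 0.00407482
Highest score → falcon.

falcon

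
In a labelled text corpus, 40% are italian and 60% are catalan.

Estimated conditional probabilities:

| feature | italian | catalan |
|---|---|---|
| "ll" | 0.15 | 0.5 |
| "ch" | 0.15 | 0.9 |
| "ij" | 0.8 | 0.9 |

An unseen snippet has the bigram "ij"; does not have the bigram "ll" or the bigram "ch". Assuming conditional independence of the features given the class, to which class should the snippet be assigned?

italian: 0.4 × (1−0.15) × (1−0.15) × 0.8 = 0.2312
catalan: 0.6 × (1−0.5) × (1−0.9) × 0.9 = 0.027
Highest score → italian.

italian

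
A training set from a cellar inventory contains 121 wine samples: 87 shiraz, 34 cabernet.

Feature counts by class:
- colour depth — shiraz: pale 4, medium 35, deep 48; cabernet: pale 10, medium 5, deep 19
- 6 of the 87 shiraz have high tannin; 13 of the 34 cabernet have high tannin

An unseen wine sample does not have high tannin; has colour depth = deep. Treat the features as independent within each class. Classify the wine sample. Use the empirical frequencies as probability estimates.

shiraz: (87/121) × (48/87) × (81/87) ≈ 0.369336
cabernet: (34/121) × (19/34) × (21/34) ≈ 0.0969859
Highest score → shiraz.

shiraz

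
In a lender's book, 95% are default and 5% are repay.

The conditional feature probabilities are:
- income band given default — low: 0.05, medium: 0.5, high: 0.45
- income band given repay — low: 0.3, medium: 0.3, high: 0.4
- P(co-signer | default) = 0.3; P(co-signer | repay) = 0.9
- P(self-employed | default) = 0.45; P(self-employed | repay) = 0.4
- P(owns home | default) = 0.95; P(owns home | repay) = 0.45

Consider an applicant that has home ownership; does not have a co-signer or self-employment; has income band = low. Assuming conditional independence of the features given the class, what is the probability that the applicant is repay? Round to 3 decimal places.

0.023

default: 0.95 × 0.05 × (1−0.3) × (1−0.45) × 0.95 = 0.017373125
repay: 0.05 × 0.3 × (1−0.9) × (1−0.4) × 0.45 = 0.000405
P(repay | x) = 0.000405 / 0.017778125 ≈ 0.023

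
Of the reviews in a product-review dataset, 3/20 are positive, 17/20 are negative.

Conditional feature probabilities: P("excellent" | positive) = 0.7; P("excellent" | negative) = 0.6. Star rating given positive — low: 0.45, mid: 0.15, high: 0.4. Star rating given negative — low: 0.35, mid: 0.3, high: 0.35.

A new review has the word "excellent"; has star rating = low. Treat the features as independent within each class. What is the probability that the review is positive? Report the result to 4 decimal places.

positive: 0.15 × 0.7 × 0.45 = 0.04725
negative: 0.85 × 0.6 × 0.35 = 0.1785
P(positive | x) = 0.04725 / 0.22575 ≈ 0.2093

0.2093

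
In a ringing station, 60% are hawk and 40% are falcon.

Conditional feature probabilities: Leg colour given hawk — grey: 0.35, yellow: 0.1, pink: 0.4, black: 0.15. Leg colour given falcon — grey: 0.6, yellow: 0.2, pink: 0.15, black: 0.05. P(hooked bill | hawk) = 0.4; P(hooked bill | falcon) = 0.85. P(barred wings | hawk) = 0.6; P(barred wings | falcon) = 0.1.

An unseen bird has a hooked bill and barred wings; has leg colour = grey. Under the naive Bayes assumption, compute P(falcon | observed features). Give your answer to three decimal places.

0.288

hawk: 0.6 × 0.35 × 0.4 × 0.6 = 0.0504
falcon: 0.4 × 0.6 × 0.85 × 0.1 = 0.0204
P(falcon | x) = 0.0204 / 0.0708 ≈ 0.288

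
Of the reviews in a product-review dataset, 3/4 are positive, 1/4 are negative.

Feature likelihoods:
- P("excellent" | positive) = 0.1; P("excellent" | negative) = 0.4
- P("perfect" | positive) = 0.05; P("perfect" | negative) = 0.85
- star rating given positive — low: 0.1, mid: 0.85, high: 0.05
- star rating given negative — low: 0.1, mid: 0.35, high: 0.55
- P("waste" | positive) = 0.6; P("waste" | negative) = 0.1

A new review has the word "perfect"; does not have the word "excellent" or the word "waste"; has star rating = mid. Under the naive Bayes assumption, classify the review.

negative

positive: 0.75 × (1−0.1) × 0.05 × 0.85 × (1−0.6) = 0.011475
negative: 0.25 × (1−0.4) × 0.85 × 0.35 × (1−0.1) = 0.0401625
Highest score → negative.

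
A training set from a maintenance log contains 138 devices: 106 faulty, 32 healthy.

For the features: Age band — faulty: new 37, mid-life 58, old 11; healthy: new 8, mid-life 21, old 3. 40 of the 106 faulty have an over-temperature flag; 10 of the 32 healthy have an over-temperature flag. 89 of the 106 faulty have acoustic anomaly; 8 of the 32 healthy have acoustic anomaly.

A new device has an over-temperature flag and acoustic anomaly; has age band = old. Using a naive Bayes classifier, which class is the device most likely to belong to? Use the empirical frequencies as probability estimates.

faulty: (106/138) × (11/106) × (40/106) × (89/106) ≈ 0.0252553
healthy: (32/138) × (3/32) × (10/32) × (8/32) ≈ 0.00169837
Highest score → faulty.

faulty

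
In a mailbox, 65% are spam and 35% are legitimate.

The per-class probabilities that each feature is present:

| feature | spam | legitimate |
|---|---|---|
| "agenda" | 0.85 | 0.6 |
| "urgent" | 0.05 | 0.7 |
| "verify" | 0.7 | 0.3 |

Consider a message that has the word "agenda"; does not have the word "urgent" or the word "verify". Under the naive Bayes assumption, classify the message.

spam: 0.65 × 0.85 × (1−0.05) × (1−0.7) = 0.1574625
legitimate: 0.35 × 0.6 × (1−0.7) × (1−0.3) = 0.0441
Highest score → spam.

spam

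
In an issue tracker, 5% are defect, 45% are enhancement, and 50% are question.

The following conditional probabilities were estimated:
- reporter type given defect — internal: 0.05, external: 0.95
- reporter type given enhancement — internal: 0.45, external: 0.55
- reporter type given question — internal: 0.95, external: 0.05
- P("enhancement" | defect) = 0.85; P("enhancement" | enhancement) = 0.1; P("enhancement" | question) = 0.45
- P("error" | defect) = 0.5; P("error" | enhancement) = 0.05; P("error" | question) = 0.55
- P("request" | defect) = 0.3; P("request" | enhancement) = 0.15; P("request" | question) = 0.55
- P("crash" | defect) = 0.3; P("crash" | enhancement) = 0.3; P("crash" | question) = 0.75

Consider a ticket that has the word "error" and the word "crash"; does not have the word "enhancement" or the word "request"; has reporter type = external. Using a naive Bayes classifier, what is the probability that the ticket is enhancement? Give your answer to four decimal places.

defect: 0.05 × 0.95 × (1−0.85) × 0.5 × (1−0.3) × 0.3 = 0.000748125
enhancement: 0.45 × 0.55 × (1−0.1) × 0.05 × (1−0.15) × 0.3 = 0.0028400625
question: 0.5 × 0.05 × (1−0.45) × 0.55 × (1−0.55) × 0.75 = 0.00255234375
P(enhancement | x) = 0.0028400625 / 0.00614053125 ≈ 0.4625

0.4625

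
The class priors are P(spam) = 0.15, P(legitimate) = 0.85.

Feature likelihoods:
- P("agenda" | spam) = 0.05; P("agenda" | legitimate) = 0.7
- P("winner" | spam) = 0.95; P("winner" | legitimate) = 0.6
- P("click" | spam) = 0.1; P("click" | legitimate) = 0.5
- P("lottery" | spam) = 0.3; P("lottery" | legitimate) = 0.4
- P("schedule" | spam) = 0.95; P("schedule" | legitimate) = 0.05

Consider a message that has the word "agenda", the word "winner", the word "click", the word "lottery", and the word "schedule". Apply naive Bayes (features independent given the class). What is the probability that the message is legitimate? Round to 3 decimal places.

0.946

spam: 0.15 × 0.05 × 0.95 × 0.1 × 0.3 × 0.95 = 0.0002030625
legitimate: 0.85 × 0.7 × 0.6 × 0.5 × 0.4 × 0.05 = 0.00357
P(legitimate | x) = 0.00357 / 0.0037730625 ≈ 0.946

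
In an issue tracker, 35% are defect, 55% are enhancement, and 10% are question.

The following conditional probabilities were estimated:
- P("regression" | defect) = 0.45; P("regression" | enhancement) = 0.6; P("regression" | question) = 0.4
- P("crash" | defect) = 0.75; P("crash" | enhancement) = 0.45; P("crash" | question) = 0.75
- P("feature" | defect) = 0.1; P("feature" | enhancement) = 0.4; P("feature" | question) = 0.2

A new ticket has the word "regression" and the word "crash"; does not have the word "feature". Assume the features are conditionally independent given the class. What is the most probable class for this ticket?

defect: 0.35 × 0.45 × 0.75 × (1−0.1) = 0.1063125
enhancement: 0.55 × 0.6 × 0.45 × (1−0.4) = 0.0891
question: 0.1 × 0.4 × 0.75 × (1−0.2) = 0.024
Highest score → defect.

defect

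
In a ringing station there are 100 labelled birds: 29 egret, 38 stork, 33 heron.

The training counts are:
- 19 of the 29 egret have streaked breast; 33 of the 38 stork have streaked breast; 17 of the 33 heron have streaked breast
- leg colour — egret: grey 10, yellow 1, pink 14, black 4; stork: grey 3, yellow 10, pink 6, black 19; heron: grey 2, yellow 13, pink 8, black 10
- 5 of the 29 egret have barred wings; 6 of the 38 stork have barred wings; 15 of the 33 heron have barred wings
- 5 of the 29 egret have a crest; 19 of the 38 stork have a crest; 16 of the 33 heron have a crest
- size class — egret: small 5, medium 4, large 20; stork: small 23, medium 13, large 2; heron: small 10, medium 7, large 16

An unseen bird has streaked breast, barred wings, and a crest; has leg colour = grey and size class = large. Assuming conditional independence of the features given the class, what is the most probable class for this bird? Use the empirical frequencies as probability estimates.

egret: (29/100) × (19/29) × (10/29) × (5/29) × (5/29) × (20/29) ≈ 0.00134317
stork: (38/100) × (33/38) × (3/38) × (6/38) × (19/38) × (2/38) ≈ 0.000108252
heron: (33/100) × (17/33) × (2/33) × (15/33) × (16/33) × (16/33) ≈ 0.00110092
Highest score → egret.

egret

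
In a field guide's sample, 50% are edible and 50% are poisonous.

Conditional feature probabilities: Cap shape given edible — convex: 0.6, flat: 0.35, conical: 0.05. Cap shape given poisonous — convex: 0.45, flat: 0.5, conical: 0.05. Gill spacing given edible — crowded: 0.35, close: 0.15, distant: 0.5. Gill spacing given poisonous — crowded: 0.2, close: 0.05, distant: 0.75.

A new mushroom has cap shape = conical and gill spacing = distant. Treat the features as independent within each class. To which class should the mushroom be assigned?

poisonous

edible: 0.5 × 0.05 × 0.5 = 0.0125
poisonous: 0.5 × 0.05 × 0.75 = 0.01875
Highest score → poisonous.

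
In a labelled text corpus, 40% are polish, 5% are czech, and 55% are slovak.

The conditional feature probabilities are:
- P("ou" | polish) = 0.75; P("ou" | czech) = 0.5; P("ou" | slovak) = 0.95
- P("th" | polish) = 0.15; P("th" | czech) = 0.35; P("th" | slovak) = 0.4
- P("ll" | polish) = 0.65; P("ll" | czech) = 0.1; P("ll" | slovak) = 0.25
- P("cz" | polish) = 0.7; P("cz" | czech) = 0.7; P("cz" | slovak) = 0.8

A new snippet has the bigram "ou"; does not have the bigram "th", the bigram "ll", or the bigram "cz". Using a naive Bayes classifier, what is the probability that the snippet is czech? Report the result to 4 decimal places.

polish: 0.4 × 0.75 × (1−0.15) × (1−0.65) × (1−0.7) = 0.026775
czech: 0.05 × 0.5 × (1−0.35) × (1−0.1) × (1−0.7) = 0.0043875
slovak: 0.55 × 0.95 × (1−0.4) × (1−0.25) × (1−0.8) = 0.047025
P(czech | x) = 0.0043875 / 0.0781875 ≈ 0.0561

0.0561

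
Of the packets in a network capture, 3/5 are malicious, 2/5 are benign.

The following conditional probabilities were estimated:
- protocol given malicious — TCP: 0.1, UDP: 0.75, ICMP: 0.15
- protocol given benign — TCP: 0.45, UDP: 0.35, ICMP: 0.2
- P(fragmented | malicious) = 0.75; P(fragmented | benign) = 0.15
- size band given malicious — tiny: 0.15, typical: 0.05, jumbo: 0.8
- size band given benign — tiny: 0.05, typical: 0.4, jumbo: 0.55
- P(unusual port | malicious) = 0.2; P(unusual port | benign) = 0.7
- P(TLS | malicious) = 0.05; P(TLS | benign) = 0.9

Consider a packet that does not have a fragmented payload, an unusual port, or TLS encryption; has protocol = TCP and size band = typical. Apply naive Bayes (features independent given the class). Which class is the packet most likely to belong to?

benign

malicious: 0.6 × 0.1 × (1−0.75) × 0.05 × (1−0.2) × (1−0.05) = 0.00057
benign: 0.4 × 0.45 × (1−0.15) × 0.4 × (1−0.7) × (1−0.9) = 0.001836
Highest score → benign.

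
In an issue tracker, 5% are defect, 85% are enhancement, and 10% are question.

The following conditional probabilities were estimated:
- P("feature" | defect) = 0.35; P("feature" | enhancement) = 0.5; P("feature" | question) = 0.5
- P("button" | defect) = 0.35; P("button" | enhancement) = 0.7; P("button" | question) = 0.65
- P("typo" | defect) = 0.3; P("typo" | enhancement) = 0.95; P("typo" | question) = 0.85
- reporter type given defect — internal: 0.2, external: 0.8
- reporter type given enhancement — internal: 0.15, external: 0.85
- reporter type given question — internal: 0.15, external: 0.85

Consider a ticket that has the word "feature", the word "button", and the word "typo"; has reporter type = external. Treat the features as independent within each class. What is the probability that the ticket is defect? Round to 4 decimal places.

defect: 0.05 × 0.35 × 0.35 × 0.3 × 0.8 = 0.00147
enhancement: 0.85 × 0.5 × 0.7 × 0.95 × 0.85 = 0.24023125
question: 0.1 × 0.5 × 0.65 × 0.85 × 0.85 = 0.02348125
P(defect | x) = 0.00147 / 0.2651825 ≈ 0.0055

0.0055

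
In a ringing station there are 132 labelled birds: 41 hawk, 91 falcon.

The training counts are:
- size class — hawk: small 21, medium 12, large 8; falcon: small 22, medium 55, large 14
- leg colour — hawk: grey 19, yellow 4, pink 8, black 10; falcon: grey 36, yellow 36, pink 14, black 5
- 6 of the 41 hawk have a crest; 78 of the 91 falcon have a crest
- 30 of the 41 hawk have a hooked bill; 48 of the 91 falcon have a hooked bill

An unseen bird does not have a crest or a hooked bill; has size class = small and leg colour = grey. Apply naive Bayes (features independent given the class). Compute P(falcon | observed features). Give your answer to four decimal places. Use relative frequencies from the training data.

0.2086

hawk: (41/132) × (21/41) × (19/41) × (35/41) × (11/41) ≈ 0.0168853
falcon: (91/132) × (22/91) × (36/91) × (13/91) × (43/91) ≈ 0.00445081
P(falcon | x) = 0.00445081 / 0.02133611 ≈ 0.2086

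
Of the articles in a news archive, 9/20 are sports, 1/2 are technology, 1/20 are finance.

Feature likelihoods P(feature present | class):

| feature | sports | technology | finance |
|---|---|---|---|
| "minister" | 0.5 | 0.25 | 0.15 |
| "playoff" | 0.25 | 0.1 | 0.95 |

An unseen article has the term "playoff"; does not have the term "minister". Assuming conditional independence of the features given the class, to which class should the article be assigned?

sports

sports: 0.45 × (1−0.5) × 0.25 = 0.05625
technology: 0.5 × (1−0.25) × 0.1 = 0.0375
finance: 0.05 × (1−0.15) × 0.95 = 0.040375
Highest score → sports.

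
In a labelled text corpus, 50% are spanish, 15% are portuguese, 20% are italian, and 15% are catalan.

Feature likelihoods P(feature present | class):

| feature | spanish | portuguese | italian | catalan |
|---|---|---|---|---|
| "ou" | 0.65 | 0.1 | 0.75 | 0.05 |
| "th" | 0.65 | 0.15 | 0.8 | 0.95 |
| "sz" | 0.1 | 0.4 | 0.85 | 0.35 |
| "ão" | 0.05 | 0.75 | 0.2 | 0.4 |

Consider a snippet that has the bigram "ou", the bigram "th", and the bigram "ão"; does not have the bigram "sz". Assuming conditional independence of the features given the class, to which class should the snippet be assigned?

spanish: 0.5 × 0.65 × 0.65 × (1−0.1) × 0.05 = 0.00950625
portuguese: 0.15 × 0.1 × 0.15 × (1−0.4) × 0.75 = 0.0010125
italian: 0.2 × 0.75 × 0.8 × (1−0.85) × 0.2 = 0.0036
catalan: 0.15 × 0.05 × 0.95 × (1−0.35) × 0.4 = 0.0018525
Highest score → spanish.

spanish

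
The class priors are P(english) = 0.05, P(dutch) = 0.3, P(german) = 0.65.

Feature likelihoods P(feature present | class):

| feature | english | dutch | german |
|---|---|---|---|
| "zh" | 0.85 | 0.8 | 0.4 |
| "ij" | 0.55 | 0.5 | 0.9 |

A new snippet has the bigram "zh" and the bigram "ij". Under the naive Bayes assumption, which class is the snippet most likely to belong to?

german

english: 0.05 × 0.85 × 0.55 = 0.023375
dutch: 0.3 × 0.8 × 0.5 = 0.12
german: 0.65 × 0.4 × 0.9 = 0.234
Highest score → german.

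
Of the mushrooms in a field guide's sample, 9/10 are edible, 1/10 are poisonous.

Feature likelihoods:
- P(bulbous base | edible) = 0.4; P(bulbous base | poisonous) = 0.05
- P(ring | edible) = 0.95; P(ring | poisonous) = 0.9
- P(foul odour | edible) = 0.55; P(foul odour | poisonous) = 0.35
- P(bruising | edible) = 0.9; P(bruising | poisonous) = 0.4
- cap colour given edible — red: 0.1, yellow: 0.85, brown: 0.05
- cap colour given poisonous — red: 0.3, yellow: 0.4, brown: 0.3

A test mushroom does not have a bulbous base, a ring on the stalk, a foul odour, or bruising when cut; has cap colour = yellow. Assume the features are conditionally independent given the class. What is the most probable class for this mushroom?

edible: 0.9 × (1−0.4) × (1−0.95) × (1−0.55) × (1−0.9) × 0.85 = 0.00103275
poisonous: 0.1 × (1−0.05) × (1−0.9) × (1−0.35) × (1−0.4) × 0.4 = 0.001482
Highest score → poisonous.

poisonous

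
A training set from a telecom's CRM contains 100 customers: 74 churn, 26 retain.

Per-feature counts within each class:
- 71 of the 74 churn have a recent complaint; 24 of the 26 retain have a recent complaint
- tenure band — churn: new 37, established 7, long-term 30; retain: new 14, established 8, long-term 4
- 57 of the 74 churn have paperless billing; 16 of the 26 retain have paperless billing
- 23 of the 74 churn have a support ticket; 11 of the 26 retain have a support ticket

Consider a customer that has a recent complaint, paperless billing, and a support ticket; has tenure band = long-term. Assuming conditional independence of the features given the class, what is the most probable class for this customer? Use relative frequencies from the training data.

churn: (74/100) × (71/74) × (30/74) × (57/74) × (23/74) ≈ 0.0689108
retain: (26/100) × (24/26) × (4/26) × (16/26) × (11/26) ≈ 0.00961311
Highest score → churn.

churn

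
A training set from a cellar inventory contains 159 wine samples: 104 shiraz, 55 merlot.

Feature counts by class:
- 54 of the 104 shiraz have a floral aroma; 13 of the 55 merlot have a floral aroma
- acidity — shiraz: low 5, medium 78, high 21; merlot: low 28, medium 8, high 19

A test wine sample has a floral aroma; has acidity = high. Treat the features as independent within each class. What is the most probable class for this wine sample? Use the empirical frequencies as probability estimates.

shiraz: (104/159) × (54/104) × (21/104) ≈ 0.0685776
merlot: (55/159) × (13/55) × (19/55) ≈ 0.0282447
Highest score → shiraz.

shiraz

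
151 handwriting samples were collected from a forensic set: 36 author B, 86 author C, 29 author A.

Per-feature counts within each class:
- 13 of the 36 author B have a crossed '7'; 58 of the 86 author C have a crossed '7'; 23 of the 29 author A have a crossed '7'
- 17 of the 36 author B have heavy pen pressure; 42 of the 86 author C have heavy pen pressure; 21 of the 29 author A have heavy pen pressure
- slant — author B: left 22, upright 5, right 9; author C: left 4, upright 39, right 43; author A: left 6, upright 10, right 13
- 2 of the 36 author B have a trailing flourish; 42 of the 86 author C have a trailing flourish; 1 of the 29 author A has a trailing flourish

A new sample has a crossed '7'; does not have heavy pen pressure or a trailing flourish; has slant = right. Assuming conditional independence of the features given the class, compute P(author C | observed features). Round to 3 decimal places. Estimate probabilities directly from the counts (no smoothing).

0.635

author B: (36/151) × (13/36) × (19/36) × (9/36) × (34/36) ≈ 0.0107284
author C: (86/151) × (58/86) × (44/86) × (43/86) × (44/86) ≈ 0.0502724
author A: (29/151) × (23/29) × (8/29) × (13/29) × (28/29) ≈ 0.0181865
P(author C | x) = 0.0502724 / 0.0791873 ≈ 0.635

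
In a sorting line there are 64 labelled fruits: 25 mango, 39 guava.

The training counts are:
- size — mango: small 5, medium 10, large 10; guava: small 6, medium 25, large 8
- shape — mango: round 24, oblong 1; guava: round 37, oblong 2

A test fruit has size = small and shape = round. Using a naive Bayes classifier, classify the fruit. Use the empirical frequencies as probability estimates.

mango: (25/64) × (5/25) × (24/25) = 0.075
guava: (39/64) × (6/39) × (37/39) ≈ 0.0889423
Highest score → guava.

guava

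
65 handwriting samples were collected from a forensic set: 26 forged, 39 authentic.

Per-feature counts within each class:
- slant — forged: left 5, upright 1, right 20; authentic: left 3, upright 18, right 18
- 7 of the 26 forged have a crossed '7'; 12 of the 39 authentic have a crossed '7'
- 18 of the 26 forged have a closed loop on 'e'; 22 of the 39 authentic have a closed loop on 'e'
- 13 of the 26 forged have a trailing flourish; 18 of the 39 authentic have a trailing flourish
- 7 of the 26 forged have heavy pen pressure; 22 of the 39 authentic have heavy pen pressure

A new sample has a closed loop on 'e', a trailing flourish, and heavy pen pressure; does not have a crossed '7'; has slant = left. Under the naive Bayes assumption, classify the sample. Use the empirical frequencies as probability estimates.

forged: (26/65) × (5/26) × (19/26) × (18/26) × (13/26) × (7/26) ≈ 0.00523879
authentic: (39/65) × (3/39) × (27/39) × (22/39) × (18/39) × (22/39) ≈ 0.00469279
Highest score → forged.

forged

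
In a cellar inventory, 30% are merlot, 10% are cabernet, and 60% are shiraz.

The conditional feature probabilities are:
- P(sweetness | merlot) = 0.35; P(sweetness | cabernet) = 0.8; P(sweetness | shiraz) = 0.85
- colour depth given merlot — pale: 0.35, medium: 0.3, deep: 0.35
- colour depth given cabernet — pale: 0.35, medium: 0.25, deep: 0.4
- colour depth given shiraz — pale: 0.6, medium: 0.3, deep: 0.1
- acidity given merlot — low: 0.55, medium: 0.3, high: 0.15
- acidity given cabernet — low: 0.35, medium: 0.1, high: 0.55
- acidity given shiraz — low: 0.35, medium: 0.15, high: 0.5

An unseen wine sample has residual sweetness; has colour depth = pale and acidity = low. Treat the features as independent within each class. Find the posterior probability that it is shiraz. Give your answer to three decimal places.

merlot: 0.3 × 0.35 × 0.35 × 0.55 = 0.0202125
cabernet: 0.1 × 0.8 × 0.35 × 0.35 = 0.0098
shiraz: 0.6 × 0.85 × 0.6 × 0.35 = 0.1071
P(shiraz | x) = 0.1071 / 0.1371125 ≈ 0.781

0.781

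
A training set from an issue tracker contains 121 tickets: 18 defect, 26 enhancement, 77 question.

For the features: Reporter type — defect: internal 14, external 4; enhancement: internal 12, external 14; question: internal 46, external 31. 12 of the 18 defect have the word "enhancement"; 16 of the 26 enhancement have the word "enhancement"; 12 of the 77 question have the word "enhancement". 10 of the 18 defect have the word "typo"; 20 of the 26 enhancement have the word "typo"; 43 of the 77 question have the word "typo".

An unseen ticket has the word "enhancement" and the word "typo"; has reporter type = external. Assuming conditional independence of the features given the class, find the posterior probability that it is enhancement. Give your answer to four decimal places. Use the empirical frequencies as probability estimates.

defect: (18/121) × (4/18) × (12/18) × (10/18) ≈ 0.0122436
enhancement: (26/121) × (14/26) × (16/26) × (20/26) ≈ 0.0547704
question: (77/121) × (31/77) × (12/77) × (43/77) ≈ 0.0222969
P(enhancement | x) = 0.0547704 / 0.0893109 ≈ 0.6133

0.6133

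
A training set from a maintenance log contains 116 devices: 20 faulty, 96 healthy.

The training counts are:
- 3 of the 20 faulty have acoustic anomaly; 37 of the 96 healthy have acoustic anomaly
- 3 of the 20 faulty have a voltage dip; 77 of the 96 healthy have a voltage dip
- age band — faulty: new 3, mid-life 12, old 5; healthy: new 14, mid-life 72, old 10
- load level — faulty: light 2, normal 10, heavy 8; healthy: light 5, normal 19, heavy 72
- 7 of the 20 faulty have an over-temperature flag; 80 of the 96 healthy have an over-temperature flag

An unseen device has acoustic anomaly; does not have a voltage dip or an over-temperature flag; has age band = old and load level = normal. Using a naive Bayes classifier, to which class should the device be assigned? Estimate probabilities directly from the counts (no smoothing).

faulty

faulty: (20/116) × (3/20) × (17/20) × (5/20) × (10/20) × (13/20) ≈ 0.0017861
healthy: (96/116) × (37/96) × (19/96) × (10/96) × (19/96) × (16/96) ≈ 0.000216913
Highest score → faulty.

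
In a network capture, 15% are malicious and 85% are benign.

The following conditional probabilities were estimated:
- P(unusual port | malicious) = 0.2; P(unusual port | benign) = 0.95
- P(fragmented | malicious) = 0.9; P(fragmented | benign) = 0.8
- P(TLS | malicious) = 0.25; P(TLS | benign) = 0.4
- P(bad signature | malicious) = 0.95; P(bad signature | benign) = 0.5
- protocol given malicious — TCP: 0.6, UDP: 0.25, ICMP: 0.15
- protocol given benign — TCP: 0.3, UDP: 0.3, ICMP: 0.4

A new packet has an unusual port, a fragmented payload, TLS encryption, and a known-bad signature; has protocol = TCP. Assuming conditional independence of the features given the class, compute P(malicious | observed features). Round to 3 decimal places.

0.090

malicious: 0.15 × 0.2 × 0.9 × 0.25 × 0.95 × 0.6 = 0.0038475
benign: 0.85 × 0.95 × 0.8 × 0.4 × 0.5 × 0.3 = 0.03876
P(malicious | x) = 0.0038475 / 0.0426075 ≈ 0.090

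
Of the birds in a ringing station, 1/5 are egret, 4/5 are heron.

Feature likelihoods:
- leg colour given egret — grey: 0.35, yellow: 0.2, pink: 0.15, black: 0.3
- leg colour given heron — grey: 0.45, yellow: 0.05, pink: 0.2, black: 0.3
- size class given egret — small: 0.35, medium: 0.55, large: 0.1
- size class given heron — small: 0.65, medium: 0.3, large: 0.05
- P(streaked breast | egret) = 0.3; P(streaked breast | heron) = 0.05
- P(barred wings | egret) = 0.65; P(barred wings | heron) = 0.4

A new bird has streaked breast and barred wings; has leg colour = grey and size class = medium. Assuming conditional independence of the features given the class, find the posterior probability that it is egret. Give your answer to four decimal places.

0.7766

egret: 0.2 × 0.35 × 0.55 × 0.3 × 0.65 = 0.0075075
heron: 0.8 × 0.45 × 0.3 × 0.05 × 0.4 = 0.00216
P(egret | x) = 0.0075075 / 0.0096675 ≈ 0.7766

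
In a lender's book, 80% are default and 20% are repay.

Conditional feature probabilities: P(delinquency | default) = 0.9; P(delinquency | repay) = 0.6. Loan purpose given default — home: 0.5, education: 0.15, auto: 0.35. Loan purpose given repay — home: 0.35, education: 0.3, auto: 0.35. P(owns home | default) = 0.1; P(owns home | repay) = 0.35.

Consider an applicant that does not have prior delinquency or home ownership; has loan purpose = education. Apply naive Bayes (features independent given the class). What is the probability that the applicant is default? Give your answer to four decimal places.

0.4091

default: 0.8 × (1−0.9) × 0.15 × (1−0.1) = 0.0108
repay: 0.2 × (1−0.6) × 0.3 × (1−0.35) = 0.0156
P(default | x) = 0.0108 / 0.0264 ≈ 0.4091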